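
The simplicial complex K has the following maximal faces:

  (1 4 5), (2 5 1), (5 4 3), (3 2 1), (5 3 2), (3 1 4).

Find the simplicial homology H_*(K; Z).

H_0 = Z,  H_1 = 0,  H_2 = Z.

Take the total order 1 < 2 < 3 < 4 < 5 on the vertex set. Then K (dimension 2) consists of the simplices:

  0-simplices (5): [1], [2], [3], [4], [5]
  1-simplices (9): [1,2], [1,3], [1,4], [1,5], [2,3], [2,5], [3,4], [3,5], [4,5]
  2-simplices (6): [1,2,3], [1,2,5], [1,3,4], [1,4,5], [2,3,5], [3,4,5]

Hence C_0 ≅ Z^5, C_1 ≅ Z^9, C_2 ≅ Z^6.

Boundary ∂_1: C_1 → C_0 is given by ∂[p,q] = [q] − [p].
The resulting 5×9 matrix has rank 4, and its Smith normal form has invariant factors (1,1,1,1).

∂_2: C_2 → C_1 sends each 2-simplex [p,q,r] to [q,r] − [p,r] + [p,q]. For instance
  ∂[2,3,5] = [3,5] − [2,5] + [2,3],
  ∂[1,4,5] = [4,5] − [1,5] + [1,4].
The resulting 9×6 matrix has rank 5, and its Smith normal form has invariant factors (1,1,1,1,1).

Computing H_k = (kernel of ∂_k) / (image of ∂_{k+1}):

  H_0: rank C_0 − rank ∂_1 = 5 − 4 = 1, and the invariant factors of ∂_1 are all 1, so H_0 ≅ Z.
  H_1: rank ker ∂_1 − rank ∂_2 = (9 − 4) − 5 = 0, and the invariant factors of ∂_2 are all 1, so H_1 ≅ 0.
  H_2: rank ker ∂_2 − rank ∂_3 = (6 − 5) − 0 = 1, and there is no ∂_3, so H_2 ≅ Z.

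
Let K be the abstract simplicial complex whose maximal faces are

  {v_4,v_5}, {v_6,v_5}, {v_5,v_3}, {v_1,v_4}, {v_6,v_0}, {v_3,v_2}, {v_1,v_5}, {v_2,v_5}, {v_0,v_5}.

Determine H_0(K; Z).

H_0 = Z.

K has 7 vertices, 9 edges.
rank ∂_0 = 0, rank ∂_1 = 6 ⇒ b_0 = 7 − 0 − 6 = 1; all invariant factors of ∂_1 are 1 so no torsion. So H_0 = Z.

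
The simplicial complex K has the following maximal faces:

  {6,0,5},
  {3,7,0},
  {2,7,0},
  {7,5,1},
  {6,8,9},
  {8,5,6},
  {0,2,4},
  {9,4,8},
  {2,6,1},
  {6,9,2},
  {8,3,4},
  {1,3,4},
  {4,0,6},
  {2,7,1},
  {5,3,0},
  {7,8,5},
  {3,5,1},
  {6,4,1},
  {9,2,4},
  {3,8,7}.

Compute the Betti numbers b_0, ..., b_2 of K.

Take the total order 0 < 1 < 2 < 3 < 4 < 5 < 6 < 7 < 8 < 9 on the vertex set. Then K (dimension 2) consists of the simplices:

  0-simplices (10): [0], [1], [2], [3], [4], [5], [6], [7], [8], [9]
  1-simplices (30): (30 of them)
  2-simplices (20): (20 of them)

giving chain groups C_0 ≅ Z^10, C_1 ≅ Z^30, C_2 ≅ Z^20.

The boundary map ∂_1: C_1 → C_0 sends each edge [p,q] (with p < q) to q − p. For instance
  ∂[0,6] = [6] − [0].
The resulting 10×30 matrix has rank 9, and its Smith normal form has invariant factors (1,1,1,1,1,1,1,1,1).

Boundary ∂_2: C_2 → C_1 acts by ∂[p,q,r] = [q,r] − [p,r] + [p,q]. For instance
  ∂[3,7,8] = [7,8] − [3,8] + [3,7],
  ∂[0,5,6] = [5,6] − [0,6] + [0,5].
The resulting 30×20 matrix has rank 20, and its Smith normal form has invariant factors (1,1,1,1,1,1,1,1,1,1,1,1,1,1,1,1,1,1,1,2).

Computing H_k = (kernel of ∂_k) / (image of ∂_{k+1}):

  H_0: rank C_0 − rank ∂_1 = 10 − 9 = 1, and the invariant factors of ∂_1 are all 1, so H_0 = Z.
  H_1: rank ker ∂_1 − rank ∂_2 = (30 − 9) − 20 = 1, and ∂_2 has invariant factor 2 > 1, so H_1 = Z ⊕ Z/2.
  H_2: rank ker ∂_2 − rank ∂_3 = (20 − 20) − 0 = 0, and there is no ∂_3, so H_2 = 0.

Hence the Betti numbers are b_0 = 1, b_1 = 1, b_2 = 0.

b_0 = 1, b_1 = 1, b_2 = 0.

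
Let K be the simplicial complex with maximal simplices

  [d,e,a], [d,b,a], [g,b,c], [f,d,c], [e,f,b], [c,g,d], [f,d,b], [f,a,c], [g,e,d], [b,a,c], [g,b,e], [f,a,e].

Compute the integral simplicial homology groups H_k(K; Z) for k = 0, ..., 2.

H_0 = Z,  H_1 = Z/2,  H_2 = 0.

Order the vertices as a < b < c < d < e < f < g. Listing each simplex with vertices in this order, K has dimension 2 with simplices:

  0-simplices (7): a, b, c, d, e, f, g
  1-simplices (18): ab, ac, ad, ae, af, bc, bd, be, bf, bg, cd, cf, cg, de, df, dg, ef, eg
  2-simplices (12): abc, abd, acf, ade, aef, bcg, bdf, bef, beg, cdf, cdg, deg

giving chain groups C_0 ≅ Z^7, C_1 ≅ Z^18, C_2 ≅ Z^12.

∂_1: C_1 → C_0 is given by ∂[p,q] = [q] − [p]. For instance
  ∂de = e − d.
The resulting 7×18 matrix has rank 6, and its Smith normal form has invariant factors (1,1,1,1,1,1).

The boundary map ∂_2: C_2 → C_1 sends each 2-simplex [p,q,r] to [q,r] − [p,r] + [p,q]. For instance
  ∂cdg = dg − cg + cd,
  ∂abd = bd − ad + ab.
As a 18×12 matrix over Z this has rank 12, with invariant factors (1,1,1,1,1,1,1,1,1,1,1,2).

Computing H_k = (kernel of ∂_k) / (image of ∂_{k+1}):

  H_0: rank C_0 − rank ∂_1 = 7 − 6 = 1, and the invariant factors of ∂_1 are all 1, so H_0 ≅ Z.
  H_1: rank ker ∂_1 − rank ∂_2 = (18 − 6) − 12 = 0, and ∂_2 has invariant factor 2 > 1, so H_1 ≅ Z/2.
  H_2: rank ker ∂_2 − rank ∂_3 = (12 − 12) − 0 = 0, and there is no ∂_3, so H_2 ≅ 0.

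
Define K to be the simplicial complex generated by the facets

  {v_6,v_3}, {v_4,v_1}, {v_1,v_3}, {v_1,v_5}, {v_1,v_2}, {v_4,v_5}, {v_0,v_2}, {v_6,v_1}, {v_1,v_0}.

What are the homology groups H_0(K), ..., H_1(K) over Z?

H_0 ≅ Z,  H_1 ≅ Z^3.

Take the total order v_0 < v_1 < v_2 < v_3 < v_4 < v_5 < v_6 on the vertex set. Then K (dimension 1) consists of the simplices:

  0-simplices (7): [v_0], [v_1], [v_2], [v_3], [v_4], [v_5], [v_6]
  1-simplices (9): [v_0,v_1], [v_0,v_2], [v_1,v_2], [v_1,v_3], [v_1,v_4], [v_1,v_5], [v_1,v_6], [v_3,v_6], [v_4,v_5]

so the chain groups are C_0 ≅ Z^7, C_1 ≅ Z^9.

The boundary map ∂_1: C_1 → C_0 is given by ∂[p,q] = [q] − [p]. For instance
  ∂[v_0,v_2] = [v_2] − [v_0].
The 7×9 boundary matrix has rank 6 and Smith normal form diag(1,1,1,1,1,1).

Now H_k = ker ∂_k / im ∂_{k+1}, so:

  H_0: rank C_0 − rank ∂_1 = 7 − 6 = 1, and the invariant factors of ∂_1 are all 1, so H_0 = Z.
  H_1: rank ker ∂_1 − rank ∂_2 = (9 − 6) − 0 = 3, and there is no ∂_2, so H_1 = Z^3.

(K is a triangulation of a wedge of 3 circles.)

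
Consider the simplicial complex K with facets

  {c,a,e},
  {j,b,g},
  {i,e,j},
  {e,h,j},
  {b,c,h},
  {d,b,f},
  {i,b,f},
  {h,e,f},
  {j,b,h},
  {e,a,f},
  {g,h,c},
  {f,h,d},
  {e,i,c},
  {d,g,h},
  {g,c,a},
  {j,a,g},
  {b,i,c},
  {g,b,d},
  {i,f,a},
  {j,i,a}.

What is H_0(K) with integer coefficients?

Take the total order a < b < c < d < e < f < g < h < i < j on the vertex set. Then K (dimension 2) consists of the simplices:

  0-simplices (10): a, b, c, d, e, f, g, h, i, j
  1-simplices (30): ac, ae, af, ag, ai, aj, bc, bd, bf, bg, bh, bi, bj, ce, cg, ch, ci, df, dg, dh, ef, eh, ei, ej, fh, fi, gh, gj, hj, ij
  2-simplices (20): ace, acg, aef, afi, agj, aij, bch, bci, bdf, bdg, bfi, bgj, bhj, cei, cgh, dfh, dgh, efh, ehj, eij

Hence C_0 ≅ Z^10, C_1 ≅ Z^30, C_2 ≅ Z^20.

The boundary map ∂_1: C_1 → C_0 sends each edge [p,q] (with p < q) to q − p. For instance
  ∂gj = j − g.
The resulting 10×30 matrix has rank 9, and its Smith normal form has invariant factors (1,1,1,1,1,1,1,1,1).

Boundary ∂_2: C_2 → C_1 maps a triangle to the signed sum of its edges. For instance
  ∂dfh = fh − dh + df,
  ∂acg = cg − ag + ac.
As a 30×20 matrix over Z this has rank 20, with invariant factors (1,1,1,1,1,1,1,1,1,1,1,1,1,1,1,1,1,1,1,2).

Reading off H_k = ker ∂_k / im ∂_{k+1}:

  H_0: rank C_0 − rank ∂_1 = 10 − 9 = 1, and the invariant factors of ∂_1 are all 1, so H_0 ≅ Z.

(K is a triangulation of the Klein bottle.)

H_0 = Z.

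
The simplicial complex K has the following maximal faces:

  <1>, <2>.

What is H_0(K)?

H_0 ≅ Z^2.

Fix the vertex order 1 < 2 and write every simplex with vertices in increasing order. Then dim K = 0 and the simplices of K are:

  0-simplices (2): [1], [2]

so the chain groups are C_0 ≅ Z^2.

From H_k ≅ ker(∂_k) / im(∂_{k+1}) we obtain:

  H_0: rank C_0 − rank ∂_1 = 2 − 0 = 2, and there is no ∂_1, so H_0 = Z^2.

(K is a triangulation of a set of 2 points.)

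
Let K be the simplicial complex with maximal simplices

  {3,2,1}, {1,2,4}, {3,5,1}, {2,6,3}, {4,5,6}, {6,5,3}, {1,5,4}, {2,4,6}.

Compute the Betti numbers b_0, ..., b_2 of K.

b_0 = 1, b_1 = 0, b_2 = 1.

Order the vertices as 1 < 2 < 3 < 4 < 5 < 6. Listing each simplex with vertices in this order, K has dimension 2 with simplices:

  0-simplices (6): [1], [2], [3], [4], [5], [6]
  1-simplices (12): [1,2], [1,3], [1,4], [1,5], [2,3], [2,4], [2,6], [3,5], [3,6], [4,5], [4,6], [5,6]
  2-simplices (8): [1,2,3], [1,2,4], [1,3,5], [1,4,5], [2,3,6], [2,4,6], [3,5,6], [4,5,6]

giving chain groups C_0 ≅ Z^6, C_1 ≅ Z^12, C_2 ≅ Z^8.

The boundary map ∂_1: C_1 → C_0 sends each edge [p,q] (with p < q) to q − p. For instance
  ∂[1,5] = [5] − [1].
The 6×12 boundary matrix has rank 5 and Smith normal form diag(1,1,1,1,1).

Boundary ∂_2: C_2 → C_1 acts by ∂[p,q,r] = [q,r] − [p,r] + [p,q]. For instance
  ∂[2,4,6] = [4,6] − [2,6] + [2,4],
  ∂[1,3,5] = [3,5] − [1,5] + [1,3].
As a 12×8 matrix over Z this has rank 7, with invariant factors (1,1,1,1,1,1,1).

From H_k ≅ ker(∂_k) / im(∂_{k+1}) we obtain:

  H_0: rank C_0 − rank ∂_1 = 6 − 5 = 1, and the invariant factors of ∂_1 are all 1, so H_0 ≅ Z.
  H_1: rank ker ∂_1 − rank ∂_2 = (12 − 5) − 7 = 0, and the invariant factors of ∂_2 are all 1, so H_1 ≅ 0.
  H_2: rank ker ∂_2 − rank ∂_3 = (8 − 7) − 0 = 1, and there is no ∂_3, so H_2 ≅ Z.

As a check, the Euler characteristic is 6 − 12 + 8 = 2, which agrees with 1 − 0 + 1 = 2.

Hence the Betti numbers are b_0 = 1, b_1 = 0, b_2 = 1.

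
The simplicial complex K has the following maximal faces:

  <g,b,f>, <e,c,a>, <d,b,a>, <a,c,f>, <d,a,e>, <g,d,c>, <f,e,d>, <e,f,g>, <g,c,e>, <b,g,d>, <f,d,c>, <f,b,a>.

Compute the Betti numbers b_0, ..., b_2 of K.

Fix the vertex order a < b < c < d < e < f < g and write every simplex with vertices in increasing order. Then dim K = 2 and the simplices of K are:

  0-simplices (7): a, b, c, d, e, f, g
  1-simplices (18): ab, ac, ad, ae, af, bd, bf, bg, cd, ce, cf, cg, de, df, dg, ef, eg, fg
  2-simplices (12): abd, abf, ace, acf, ade, bdg, bfg, cdf, cdg, ceg, def, efg

Hence C_0 ≅ Z^7, C_1 ≅ Z^18, C_2 ≅ Z^12.

∂_1: C_1 → C_0 is given by ∂[p,q] = [q] − [p]. For instance
  ∂ae = e − a.
This gives a 7×18 integer matrix of rank 6; reducing to Smith normal form yields diagonal entries (1,1,1,1,1,1).

Boundary ∂_2: C_2 → C_1 sends each 2-simplex [p,q,r] to [q,r] − [p,r] + [p,q]. For instance
  ∂def = ef − df + de,
  ∂ade = de − ae + ad.
The resulting 18×12 matrix has rank 12, and its Smith normal form has invariant factors (1,1,1,1,1,1,1,1,1,1,1,2).

Computing H_k = (kernel of ∂_k) / (image of ∂_{k+1}):

  H_0: rank C_0 − rank ∂_1 = 7 − 6 = 1, and the invariant factors of ∂_1 are all 1, so H_0 ≅ Z.
  H_1: rank ker ∂_1 − rank ∂_2 = (18 − 6) − 12 = 0, and ∂_2 has invariant factor 2 > 1, so H_1 ≅ Z/2Z.
  H_2: rank ker ∂_2 − rank ∂_3 = (12 − 12) − 0 = 0, and there is no ∂_3, so H_2 ≅ 0.

Hence the Betti numbers are b_0 = 1, b_1 = 0, b_2 = 0.

b_0 = 1, b_1 = 0, b_2 = 0.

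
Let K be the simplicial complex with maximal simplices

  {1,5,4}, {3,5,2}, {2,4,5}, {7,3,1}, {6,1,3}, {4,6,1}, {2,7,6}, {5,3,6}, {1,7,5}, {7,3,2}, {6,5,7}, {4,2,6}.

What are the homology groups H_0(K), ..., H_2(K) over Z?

H_0 ≅ Z,  H_1 ≅ Z/2,  H_2 = 0.

Take the total order 1 < 2 < 3 < 4 < 5 < 6 < 7 on the vertex set. Then K (dimension 2) consists of the simplices:

  0-simplices (7): [1], [2], [3], [4], [5], [6], [7]
  1-simplices (18): [1,3], [1,4], [1,5], [1,6], [1,7], [2,3], [2,4], [2,5], [2,6], [2,7], [3,5], [3,6], [3,7], [4,5], [4,6], [5,6], [5,7], [6,7]
  2-simplices (12): [1,3,6], [1,3,7], [1,4,5], [1,4,6], [1,5,7], [2,3,5], [2,3,7], [2,4,5], [2,4,6], [2,6,7], [3,5,6], [5,6,7]

so the chain groups are C_0 ≅ Z^7, C_1 ≅ Z^18, C_2 ≅ Z^12.

The boundary map ∂_1: C_1 → C_0 sends each edge [p,q] (with p < q) to q − p.
The 7×18 boundary matrix has rank 6 and Smith normal form diag(1,1,1,1,1,1).

∂_2: C_2 → C_1 sends each 2-simplex [p,q,r] to [q,r] − [p,r] + [p,q]. For instance
  ∂[2,3,7] = [3,7] − [2,7] + [2,3],
  ∂[2,6,7] = [6,7] − [2,7] + [2,6].
The 18×12 boundary matrix has rank 12 and Smith normal form diag(1,1,1,1,1,1,1,1,1,1,1,2).

Reading off H_k = ker ∂_k / im ∂_{k+1}:

  H_0: rank C_0 − rank ∂_1 = 7 − 6 = 1, and the invariant factors of ∂_1 are all 1, so H_0 ≅ Z.
  H_1: rank ker ∂_1 − rank ∂_2 = (18 − 6) − 12 = 0, and ∂_2 has invariant factor 2 > 1, so H_1 ≅ Z/2.
  H_2: rank ker ∂_2 − rank ∂_3 = (12 − 12) − 0 = 0, and there is no ∂_3, so H_2 ≅ 0.

(K is a triangulation of the real projective plane RP^2.)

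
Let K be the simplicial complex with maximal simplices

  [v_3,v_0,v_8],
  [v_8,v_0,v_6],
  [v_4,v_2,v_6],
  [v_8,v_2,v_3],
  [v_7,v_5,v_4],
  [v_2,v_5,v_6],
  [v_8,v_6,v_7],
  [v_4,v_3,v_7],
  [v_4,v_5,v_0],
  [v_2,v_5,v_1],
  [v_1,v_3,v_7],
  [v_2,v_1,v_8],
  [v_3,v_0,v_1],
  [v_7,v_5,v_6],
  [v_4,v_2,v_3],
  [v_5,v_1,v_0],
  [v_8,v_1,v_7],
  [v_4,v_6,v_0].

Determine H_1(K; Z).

Order the vertices as v_0 < v_1 < v_2 < v_3 < v_4 < v_5 < v_6 < v_7 < v_8. Listing each simplex with vertices in this order, K has dimension 2 with simplices:

  0-simplices (9): [v_0], [v_1], [v_2], [v_3], [v_4], [v_5], [v_6], [v_7], [v_8]
  1-simplices (27): (27 of them)
  2-simplices (18): (18 of them)

giving chain groups C_0 ≅ Z^9, C_1 ≅ Z^27, C_2 ≅ Z^18.

∂_1: C_1 → C_0 is given by ∂[p,q] = [q] − [p]. For instance
  ∂[v_4,v_7] = [v_7] − [v_4].
The 9×27 boundary matrix has rank 8 and Smith normal form diag(1,1,1,1,1,1,1,1).

∂_2: C_2 → C_1 maps a triangle to the signed sum of its edges. For instance
  ∂[v_1,v_2,v_5] = [v_2,v_5] − [v_1,v_5] + [v_1,v_2],
  ∂[v_3,v_4,v_7] = [v_4,v_7] − [v_3,v_7] + [v_3,v_4].
The resulting 27×18 matrix has rank 18, and its Smith normal form has invariant factors (1,1,1,1,1,1,1,1,1,1,1,1,1,1,1,1,1,2).

From H_k ≅ ker(∂_k) / im(∂_{k+1}) we obtain:

  H_1: rank ker ∂_1 − rank ∂_2 = (27 − 8) − 18 = 1, and ∂_2 has invariant factor 2 > 1, so H_1 ≅ Z ⊕ Z/2.

H_1 = Z ⊕ Z/2.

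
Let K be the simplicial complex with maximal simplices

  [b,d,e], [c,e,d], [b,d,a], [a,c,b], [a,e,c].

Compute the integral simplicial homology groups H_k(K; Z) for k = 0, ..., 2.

H_0 = Z,  H_1 = Z,  H_2 = 0.

Order the vertices as a < b < c < d < e. Listing each simplex with vertices in this order, K has dimension 2 with simplices:

  0-simplices (5): a, b, c, d, e
  1-simplices (10): ab, ac, ad, ae, bc, bd, be, cd, ce, de
  2-simplices (5): abc, abd, ace, bde, cde

so the chain groups are C_0 ≅ Z^5, C_1 ≅ Z^10, C_2 ≅ Z^5.

Boundary ∂_1: C_1 → C_0 is given by ∂[p,q] = [q] − [p]. For instance
  ∂ae = e − a.
The 5×10 boundary matrix has rank 4 and Smith normal form diag(1,1,1,1).

The boundary map ∂_2: C_2 → C_1 acts by ∂[p,q,r] = [q,r] − [p,r] + [p,q]. For instance
  ∂cde = de − ce + cd,
  ∂abd = bd − ad + ab.
As a 10×5 matrix over Z this has rank 5, with invariant factors (1,1,1,1,1).

From H_k ≅ ker(∂_k) / im(∂_{k+1}) we obtain:

  H_0: rank C_0 − rank ∂_1 = 5 − 4 = 1, and the invariant factors of ∂_1 are all 1, so H_0 ≅ Z.
  H_1: rank ker ∂_1 − rank ∂_2 = (10 − 4) − 5 = 1, and the invariant factors of ∂_2 are all 1, so H_1 ≅ Z.
  H_2: rank ker ∂_2 − rank ∂_3 = (5 − 5) − 0 = 0, and there is no ∂_3, so H_2 ≅ 0.

(K is a triangulation of the Möbius band.)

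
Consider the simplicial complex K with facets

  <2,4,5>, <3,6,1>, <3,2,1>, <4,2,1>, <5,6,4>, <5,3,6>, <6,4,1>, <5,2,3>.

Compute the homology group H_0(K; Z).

Fix the vertex order 1 < 2 < 3 < 4 < 5 < 6 and write every simplex with vertices in increasing order. Then dim K = 2 and the simplices of K are:

  0-simplices (6): [1], [2], [3], [4], [5], [6]
  1-simplices (12): [1,2], [1,3], [1,4], [1,6], [2,3], [2,4], [2,5], [3,5], [3,6], [4,5], [4,6], [5,6]
  2-simplices (8): [1,2,3], [1,2,4], [1,3,6], [1,4,6], [2,3,5], [2,4,5], [3,5,6], [4,5,6]

so the chain groups are C_0 ≅ Z^6, C_1 ≅ Z^12, C_2 ≅ Z^8.

The boundary map ∂_1: C_1 → C_0 sends each edge [p,q] (with p < q) to q − p.
The 6×12 boundary matrix has rank 5 and Smith normal form diag(1,1,1,1,1).

The boundary map ∂_2: C_2 → C_1 acts by ∂[p,q,r] = [q,r] − [p,r] + [p,q]. For instance
  ∂[3,5,6] = [5,6] − [3,6] + [3,5],
  ∂[1,2,4] = [2,4] − [1,4] + [1,2].
The resulting 12×8 matrix has rank 7, and its Smith normal form has invariant factors (1,1,1,1,1,1,1).

Reading off H_k = ker ∂_k / im ∂_{k+1}:

  H_0: rank C_0 − rank ∂_1 = 6 − 5 = 1, and the invariant factors of ∂_1 are all 1, so H_0 = Z.

H_0 ≅ Z.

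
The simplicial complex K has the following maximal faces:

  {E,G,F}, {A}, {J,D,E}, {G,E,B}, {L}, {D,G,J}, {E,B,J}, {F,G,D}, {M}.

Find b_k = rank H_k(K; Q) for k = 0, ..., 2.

K has 9 vertices, 12 edges, 6 triangles.
rank ∂_0 = 0, rank ∂_1 = 5 ⇒ b_0 = 9 − 0 − 5 = 4; all invariant factors of ∂_1 are 1 so no torsion. So H_0 = Z^4.
rank ∂_1 = 5, rank ∂_2 = 6 ⇒ b_1 = 12 − 5 − 6 = 1; all invariant factors of ∂_2 are 1 so no torsion. So H_1 = Z.
rank ∂_2 = 6, rank ∂_3 = 0 ⇒ b_2 = 6 − 6 − 0 = 0. So H_2 = 0.

b_0 = 4, b_1 = 1, b_2 = 0.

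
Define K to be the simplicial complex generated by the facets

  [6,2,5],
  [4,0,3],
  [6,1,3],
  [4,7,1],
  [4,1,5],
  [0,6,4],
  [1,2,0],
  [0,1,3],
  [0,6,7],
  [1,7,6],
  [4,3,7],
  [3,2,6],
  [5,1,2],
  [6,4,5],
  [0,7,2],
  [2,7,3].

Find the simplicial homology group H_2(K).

Take the total order 0 < 1 < 2 < 3 < 4 < 5 < 6 < 7 on the vertex set. Then K (dimension 2) consists of the simplices:

  0-simplices (8): [0], [1], [2], [3], [4], [5], [6], [7]
  1-simplices (24): (24 of them)
  2-simplices (16): [0,1,2], [0,1,3], [0,2,7], [0,3,4], [0,4,6], [0,6,7], [1,2,5], [1,3,6], [1,4,5], [1,4,7], [1,6,7], [2,3,6], [2,3,7], [2,5,6], [3,4,7], [4,5,6]

so the chain groups are C_0 ≅ Z^8, C_1 ≅ Z^24, C_2 ≅ Z^16.

The boundary map ∂_1: C_1 → C_0 maps an edge to its endpoints' difference, ∂[p,q] = q − p.
As a 8×24 matrix over Z this has rank 7, with invariant factors (1,1,1,1,1,1,1).

∂_2: C_2 → C_1 sends each 2-simplex [p,q,r] to [q,r] − [p,r] + [p,q]. For instance
  ∂[0,4,6] = [4,6] − [0,6] + [0,4],
  ∂[0,1,3] = [1,3] − [0,3] + [0,1].
The 24×16 boundary matrix has rank 15 and Smith normal form diag(1,1,1,1,1,1,1,1,1,1,1,1,1,1,1).

Computing H_k = (kernel of ∂_k) / (image of ∂_{k+1}):

  H_2: rank ker ∂_2 − rank ∂_3 = (16 − 15) − 0 = 1, and there is no ∂_3, so H_2 = Z.

(K is a triangulation of the torus T^2.)

H_2 = Z.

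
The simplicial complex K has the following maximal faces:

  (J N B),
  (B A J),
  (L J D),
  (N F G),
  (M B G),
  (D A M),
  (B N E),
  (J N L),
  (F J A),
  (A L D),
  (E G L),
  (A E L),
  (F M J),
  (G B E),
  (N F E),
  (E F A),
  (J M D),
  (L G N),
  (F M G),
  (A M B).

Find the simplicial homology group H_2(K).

H_2 = 0.

Fix the vertex order A < B < D < E < F < G < J < L < M < N and write every simplex with vertices in increasing order. Then dim K = 2 and the simplices of K are:

  0-simplices (10): A, B, D, E, F, G, J, L, M, N
  1-simplices (30): AB, AD, AE, AF, AJ, AL, AM, BE, BG, BJ, BM, BN, DJ, DL, DM, EF, EG, EL, EN, FG, FJ, FM, FN, GL, GM, GN, JL, JM, JN, LN
  2-simplices (20): ABJ, ABM, ADL, ADM, AEF, AEL, AFJ, BEG, BEN, BGM, BJN, DJL, DJM, EFN, EGL, FGM, FGN, FJM, GLN, JLN

Hence C_0 ≅ Z^10, C_1 ≅ Z^30, C_2 ≅ Z^20.

∂_1: C_1 → C_0 sends each edge [p,q] (with p < q) to q − p.
The resulting 10×30 matrix has rank 9, and its Smith normal form has invariant factors (1,1,1,1,1,1,1,1,1).

The boundary map ∂_2: C_2 → C_1 acts by ∂[p,q,r] = [q,r] − [p,r] + [p,q]. For instance
  ∂AEL = EL − AL + AE,
  ∂BEN = EN − BN + BE.
This gives a 30×20 integer matrix of rank 20; reducing to Smith normal form yields diagonal entries (1,1,1,1,1,1,1,1,1,1,1,1,1,1,1,1,1,1,1,2).

Reading off H_k = ker ∂_k / im ∂_{k+1}:

  H_2: rank ker ∂_2 − rank ∂_3 = (20 − 20) − 0 = 0, and there is no ∂_3, so H_2 = 0.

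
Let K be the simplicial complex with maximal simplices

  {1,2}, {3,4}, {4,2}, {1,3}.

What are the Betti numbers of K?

b_0 = 1, b_1 = 1.

We work with the vertex ordering 1 < 2 < 3 < 4. The simplices of K, each written with vertices in increasing order, are:

  0-simplices (4): [1], [2], [3], [4]
  1-simplices (4): [1,2], [1,3], [2,4], [3,4]

so the chain groups are C_0 ≅ Z^4, C_1 ≅ Z^4.

The boundary map ∂_1: C_1 → C_0 maps an edge to its endpoints' difference, ∂[p,q] = q − p.
The 4×4 boundary matrix has rank 3 and Smith normal form diag(1,1,1).

Now H_k = ker ∂_k / im ∂_{k+1}, so:

  H_0: rank C_0 − rank ∂_1 = 4 − 3 = 1, and the invariant factors of ∂_1 are all 1, so H_0 ≅ Z.
  H_1: rank ker ∂_1 − rank ∂_2 = (4 − 3) − 0 = 1, and there is no ∂_2, so H_1 ≅ Z.

As a check, the Euler characteristic is 4 − 4 = 0, which agrees with 1 − 1 = 0.

Hence the Betti numbers are b_0 = 1, b_1 = 1.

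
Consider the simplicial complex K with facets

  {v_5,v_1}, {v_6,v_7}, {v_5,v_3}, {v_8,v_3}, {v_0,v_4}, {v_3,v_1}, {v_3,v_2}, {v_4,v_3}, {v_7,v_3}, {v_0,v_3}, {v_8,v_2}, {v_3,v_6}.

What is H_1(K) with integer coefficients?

H_1 = Z^4.

Order the vertices as v_0 < v_1 < v_2 < v_3 < v_4 < v_5 < v_6 < v_7 < v_8. Listing each simplex with vertices in this order, K has dimension 1 with simplices:

  0-simplices (9): [v_0], [v_1], [v_2], [v_3], [v_4], [v_5], [v_6], [v_7], [v_8]
  1-simplices (12): [v_0,v_3], [v_0,v_4], [v_1,v_3], [v_1,v_5], [v_2,v_3], [v_2,v_8], [v_3,v_4], [v_3,v_5], [v_3,v_6], [v_3,v_7], [v_3,v_8], [v_6,v_7]

giving chain groups C_0 ≅ Z^9, C_1 ≅ Z^12.

Boundary ∂_1: C_1 → C_0 maps an edge to its endpoints' difference, ∂[p,q] = q − p. For instance
  ∂[v_3,v_6] = [v_6] − [v_3].
The resulting 9×12 matrix has rank 8, and its Smith normal form has invariant factors (1,1,1,1,1,1,1,1).

Reading off H_k = ker ∂_k / im ∂_{k+1}:

  H_1: rank ker ∂_1 − rank ∂_2 = (12 − 8) − 0 = 4, and there is no ∂_2, so H_1 = Z^4.

(K is a triangulation of a wedge of 4 circles.)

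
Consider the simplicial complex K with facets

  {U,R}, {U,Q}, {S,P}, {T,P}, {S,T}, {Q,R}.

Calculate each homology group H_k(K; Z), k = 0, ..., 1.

H_0 = Z^2,  H_1 = Z^2.

K has 6 vertices, 6 edges.
rank ∂_0 = 0, rank ∂_1 = 4 ⇒ b_0 = 6 − 0 − 4 = 2; all invariant factors of ∂_1 are 1 so no torsion. So H_0 = Z^2.
rank ∂_1 = 4, rank ∂_2 = 0 ⇒ b_1 = 6 − 4 − 0 = 2. So H_1 = Z^2.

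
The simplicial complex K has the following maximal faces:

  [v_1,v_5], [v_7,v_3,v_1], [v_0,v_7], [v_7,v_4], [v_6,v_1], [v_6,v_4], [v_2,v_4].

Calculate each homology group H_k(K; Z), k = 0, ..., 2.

H_0 ≅ Z,  H_1 ≅ Z,  H_2 = 0.

We work with the vertex ordering v_0 < v_1 < v_2 < v_3 < v_4 < v_5 < v_6 < v_7. The simplices of K, each written with vertices in increasing order, are:

  0-simplices (8): [v_0], [v_1], [v_2], [v_3], [v_4], [v_5], [v_6], [v_7]
  1-simplices (9): [v_0,v_7], [v_1,v_3], [v_1,v_5], [v_1,v_6], [v_1,v_7], [v_2,v_4], [v_3,v_7], [v_4,v_6], [v_4,v_7]
  2-simplices (1): [v_1,v_3,v_7]

so the chain groups are C_0 ≅ Z^8, C_1 ≅ Z^9, C_2 ≅ Z^1.

The boundary map ∂_1: C_1 → C_0 is given by ∂[p,q] = [q] − [p]. For instance
  ∂[v_4,v_6] = [v_6] − [v_4].
This gives a 8×9 integer matrix of rank 7; reducing to Smith normal form yields diagonal entries (1,1,1,1,1,1,1).

∂_2: C_2 → C_1 acts by ∂[p,q,r] = [q,r] − [p,r] + [p,q]. For instance
  ∂[v_1,v_3,v_7] = [v_3,v_7] − [v_1,v_7] + [v_1,v_3].
As a 9×1 matrix over Z this has rank 1, with invariant factors (1).

Now H_k = ker ∂_k / im ∂_{k+1}, so:

  H_0: rank C_0 − rank ∂_1 = 8 − 7 = 1, and the invariant factors of ∂_1 are all 1, so H_0 ≅ Z.
  H_1: rank ker ∂_1 − rank ∂_2 = (9 − 7) − 1 = 1, and the invariant factors of ∂_2 are all 1, so H_1 ≅ Z.
  H_2: rank ker ∂_2 − rank ∂_3 = (1 − 1) − 0 = 0, and there is no ∂_3, so H_2 ≅ 0.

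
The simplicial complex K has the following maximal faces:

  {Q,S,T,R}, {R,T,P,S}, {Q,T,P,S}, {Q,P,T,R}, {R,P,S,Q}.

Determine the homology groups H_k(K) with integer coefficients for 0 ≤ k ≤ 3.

H_0 ≅ Z,  H_1 = 0,  H_2 = 0,  H_3 ≅ Z.

Take the total order P < Q < R < S < T on the vertex set. Then K (dimension 3) consists of the simplices:

  0-simplices (5): P, Q, R, S, T
  1-simplices (10): PQ, PR, PS, PT, QR, QS, QT, RS, RT, ST
  2-simplices (10): PQR, PQS, PQT, PRS, PRT, PST, QRS, QRT, QST, RST
  3-simplices (5): PQRS, PQRT, PQST, PRST, QRST

giving chain groups C_0 ≅ Z^5, C_1 ≅ Z^10, C_2 ≅ Z^10, C_3 ≅ Z^5.

The boundary map ∂_1: C_1 → C_0 sends each edge [p,q] (with p < q) to q − p.
The resulting 5×10 matrix has rank 4, and its Smith normal form has invariant factors (1,1,1,1).

Boundary ∂_2: C_2 → C_1 acts by ∂[p,q,r] = [q,r] − [p,r] + [p,q]. For instance
  ∂RST = ST − RT + RS,
  ∂QST = ST − QT + QS.
As a 10×10 matrix over Z this has rank 6, with invariant factors (1,1,1,1,1,1).

The boundary map ∂_3: C_3 → C_2 sends each 3-simplex σ to the alternating sum Σ_i (−1)^i (σ with its i-th vertex removed). For instance
  ∂QRST = RST − QST + QRT − QRS,
  ∂PQRS = QRS − PRS + PQS − PQR.
The 10×5 boundary matrix has rank 4 and Smith normal form diag(1,1,1,1).

From H_k ≅ ker(∂_k) / im(∂_{k+1}) we obtain:

  H_0: rank C_0 − rank ∂_1 = 5 − 4 = 1, and the invariant factors of ∂_1 are all 1, so H_0 ≅ Z.
  H_1: rank ker ∂_1 − rank ∂_2 = (10 − 4) − 6 = 0, and the invariant factors of ∂_2 are all 1, so H_1 ≅ 0.
  H_2: rank ker ∂_2 − rank ∂_3 = (10 − 6) − 4 = 0, and the invariant factors of ∂_3 are all 1, so H_2 ≅ 0.
  H_3: rank ker ∂_3 − rank ∂_4 = (5 − 4) − 0 = 1, and there is no ∂_4, so H_3 ≅ Z.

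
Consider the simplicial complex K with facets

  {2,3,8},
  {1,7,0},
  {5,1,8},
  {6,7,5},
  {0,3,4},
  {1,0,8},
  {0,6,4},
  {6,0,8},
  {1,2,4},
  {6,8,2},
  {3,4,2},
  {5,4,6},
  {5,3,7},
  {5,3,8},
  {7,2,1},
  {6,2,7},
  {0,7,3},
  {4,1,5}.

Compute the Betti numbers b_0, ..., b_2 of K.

b_0 = 1, b_1 = 2, b_2 = 1.

We work with the vertex ordering 0 < 1 < 2 < 3 < 4 < 5 < 6 < 7 < 8. The simplices of K, each written with vertices in increasing order, are:

  0-simplices (9): [0], [1], [2], [3], [4], [5], [6], [7], [8]
  1-simplices (27): (27 of them)
  2-simplices (18): [0,1,7], [0,1,8], [0,3,4], [0,3,7], [0,4,6], [0,6,8], [1,2,4], [1,2,7], [1,4,5], [1,5,8], [2,3,4], [2,3,8], [2,6,7], [2,6,8], [3,5,7], [3,5,8], [4,5,6], [5,6,7]

so the chain groups are C_0 ≅ Z^9, C_1 ≅ Z^27, C_2 ≅ Z^18.

Boundary ∂_1: C_1 → C_0 maps an edge to its endpoints' difference, ∂[p,q] = q − p.
This gives a 9×27 integer matrix of rank 8; reducing to Smith normal form yields diagonal entries (1,1,1,1,1,1,1,1).

Boundary ∂_2: C_2 → C_1 maps a triangle to the signed sum of its edges. For instance
  ∂[0,3,7] = [3,7] − [0,7] + [0,3],
  ∂[0,1,8] = [1,8] − [0,8] + [0,1].
The resulting 27×18 matrix has rank 17, and its Smith normal form has invariant factors (1,1,1,1,1,1,1,1,1,1,1,1,1,1,1,1,1).

Computing H_k = (kernel of ∂_k) / (image of ∂_{k+1}):

  H_0: rank C_0 − rank ∂_1 = 9 − 8 = 1, and the invariant factors of ∂_1 are all 1, so H_0 = Z.
  H_1: rank ker ∂_1 − rank ∂_2 = (27 − 8) − 17 = 2, and the invariant factors of ∂_2 are all 1, so H_1 = Z^2.
  H_2: rank ker ∂_2 − rank ∂_3 = (18 − 17) − 0 = 1, and there is no ∂_3, so H_2 = Z.

Hence the Betti numbers are b_0 = 1, b_1 = 2, b_2 = 1.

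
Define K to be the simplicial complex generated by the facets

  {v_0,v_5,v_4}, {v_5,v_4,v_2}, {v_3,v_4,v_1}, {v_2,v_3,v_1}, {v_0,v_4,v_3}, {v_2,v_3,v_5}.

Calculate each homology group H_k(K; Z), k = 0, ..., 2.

H_0 = Z,  H_1 = Z,  H_2 = 0.

Take the total order v_0 < v_1 < v_2 < v_3 < v_4 < v_5 on the vertex set. Then K (dimension 2) consists of the simplices:

  0-simplices (6): [v_0], [v_1], [v_2], [v_3], [v_4], [v_5]
  1-simplices (12): [v_0,v_3], [v_0,v_4], [v_0,v_5], [v_1,v_2], [v_1,v_3], [v_1,v_4], [v_2,v_3], [v_2,v_4], [v_2,v_5], [v_3,v_4], [v_3,v_5], [v_4,v_5]
  2-simplices (6): [v_0,v_3,v_4], [v_0,v_4,v_5], [v_1,v_2,v_3], [v_1,v_3,v_4], [v_2,v_3,v_5], [v_2,v_4,v_5]

so the chain groups are C_0 ≅ Z^6, C_1 ≅ Z^12, C_2 ≅ Z^6.

∂_1: C_1 → C_0 is given by ∂[p,q] = [q] − [p].
The 6×12 boundary matrix has rank 5 and Smith normal form diag(1,1,1,1,1).

∂_2: C_2 → C_1 acts by ∂[p,q,r] = [q,r] − [p,r] + [p,q]. For instance
  ∂[v_2,v_4,v_5] = [v_4,v_5] − [v_2,v_5] + [v_2,v_4],
  ∂[v_1,v_2,v_3] = [v_2,v_3] − [v_1,v_3] + [v_1,v_2].
The resulting 12×6 matrix has rank 6, and its Smith normal form has invariant factors (1,1,1,1,1,1).

Now H_k = ker ∂_k / im ∂_{k+1}, so:

  H_0: rank C_0 − rank ∂_1 = 6 − 5 = 1, and the invariant factors of ∂_1 are all 1, so H_0 = Z.
  H_1: rank ker ∂_1 − rank ∂_2 = (12 − 5) − 6 = 1, and the invariant factors of ∂_2 are all 1, so H_1 = Z.
  H_2: rank ker ∂_2 − rank ∂_3 = (6 − 6) − 0 = 0, and there is no ∂_3, so H_2 = 0.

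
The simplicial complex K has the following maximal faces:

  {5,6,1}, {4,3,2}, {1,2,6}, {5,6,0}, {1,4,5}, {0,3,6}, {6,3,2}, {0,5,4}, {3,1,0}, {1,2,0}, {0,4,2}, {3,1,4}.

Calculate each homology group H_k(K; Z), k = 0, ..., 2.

H_0 ≅ Z,  H_1 ≅ Z_2,  H_2 = 0.

Order the vertices as 0 < 1 < 2 < 3 < 4 < 5 < 6. Listing each simplex with vertices in this order, K has dimension 2 with simplices:

  0-simplices (7): [0], [1], [2], [3], [4], [5], [6]
  1-simplices (18): [0,1], [0,2], [0,3], [0,4], [0,5], [0,6], [1,2], [1,3], [1,4], [1,5], [1,6], [2,3], [2,4], [2,6], [3,4], [3,6], [4,5], [5,6]
  2-simplices (12): [0,1,2], [0,1,3], [0,2,4], [0,3,6], [0,4,5], [0,5,6], [1,2,6], [1,3,4], [1,4,5], [1,5,6], [2,3,4], [2,3,6]

so the chain groups are C_0 ≅ Z^7, C_1 ≅ Z^18, C_2 ≅ Z^12.

∂_1: C_1 → C_0 sends each edge [p,q] (with p < q) to q − p. For instance
  ∂[4,5] = [5] − [4].
This gives a 7×18 integer matrix of rank 6; reducing to Smith normal form yields diagonal entries (1,1,1,1,1,1).

∂_2: C_2 → C_1 maps a triangle to the signed sum of its edges. For instance
  ∂[1,3,4] = [3,4] − [1,4] + [1,3],
  ∂[0,3,6] = [3,6] − [0,6] + [0,3].
The 18×12 boundary matrix has rank 12 and Smith normal form diag(1,1,1,1,1,1,1,1,1,1,1,2).

Computing H_k = (kernel of ∂_k) / (image of ∂_{k+1}):

  H_0: rank C_0 − rank ∂_1 = 7 − 6 = 1, and the invariant factors of ∂_1 are all 1, so H_0 ≅ Z.
  H_1: rank ker ∂_1 − rank ∂_2 = (18 − 6) − 12 = 0, and ∂_2 has invariant factor 2 > 1, so H_1 ≅ Z_2.
  H_2: rank ker ∂_2 − rank ∂_3 = (12 − 12) − 0 = 0, and there is no ∂_3, so H_2 ≅ 0.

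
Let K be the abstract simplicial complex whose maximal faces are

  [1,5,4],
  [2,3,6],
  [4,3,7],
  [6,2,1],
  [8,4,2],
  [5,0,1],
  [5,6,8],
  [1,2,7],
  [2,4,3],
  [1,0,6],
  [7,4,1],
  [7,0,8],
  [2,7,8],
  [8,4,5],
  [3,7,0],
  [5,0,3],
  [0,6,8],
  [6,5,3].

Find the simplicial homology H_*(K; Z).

H_0 ≅ Z,  H_1 ≅ Z ⊕ Z/2,  H_2 = 0.

Take the total order 0 < 1 < 2 < 3 < 4 < 5 < 6 < 7 < 8 on the vertex set. Then K (dimension 2) consists of the simplices:

  0-simplices (9): [0], [1], [2], [3], [4], [5], [6], [7], [8]
  1-simplices (27): (27 of them)
  2-simplices (18): [0,1,5], [0,1,6], [0,3,5], [0,3,7], [0,6,8], [0,7,8], [1,2,6], [1,2,7], [1,4,5], [1,4,7], [2,3,4], [2,3,6], [2,4,8], [2,7,8], [3,4,7], [3,5,6], [4,5,8], [5,6,8]

so the chain groups are C_0 ≅ Z^9, C_1 ≅ Z^27, C_2 ≅ Z^18.

Boundary ∂_1: C_1 → C_0 maps an edge to its endpoints' difference, ∂[p,q] = q − p. For instance
  ∂[0,3] = [3] − [0].
The 9×27 boundary matrix has rank 8 and Smith normal form diag(1,1,1,1,1,1,1,1).

∂_2: C_2 → C_1 acts by ∂[p,q,r] = [q,r] − [p,r] + [p,q]. For instance
  ∂[0,3,5] = [3,5] − [0,5] + [0,3],
  ∂[1,2,6] = [2,6] − [1,6] + [1,2].
This gives a 27×18 integer matrix of rank 18; reducing to Smith normal form yields diagonal entries (1,1,1,1,1,1,1,1,1,1,1,1,1,1,1,1,1,2).

Computing H_k = (kernel of ∂_k) / (image of ∂_{k+1}):

  H_0: rank C_0 − rank ∂_1 = 9 − 8 = 1, and the invariant factors of ∂_1 are all 1, so H_0 = Z.
  H_1: rank ker ∂_1 − rank ∂_2 = (27 − 8) − 18 = 1, and ∂_2 has invariant factor 2 > 1, so H_1 = Z ⊕ Z/2.
  H_2: rank ker ∂_2 − rank ∂_3 = (18 − 18) − 0 = 0, and there is no ∂_3, so H_2 = 0.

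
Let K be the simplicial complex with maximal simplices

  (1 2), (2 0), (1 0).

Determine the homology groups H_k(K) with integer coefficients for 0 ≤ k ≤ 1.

H_0 = Z,  H_1 = Z.

Take the total order 0 < 1 < 2 on the vertex set. Then K (dimension 1) consists of the simplices:

  0-simplices (3): [0], [1], [2]
  1-simplices (3): [0,1], [0,2], [1,2]

so the chain groups are C_0 ≅ Z^3, C_1 ≅ Z^3.

The boundary map ∂_1: C_1 → C_0 sends each edge [p,q] (with p < q) to q − p. For instance
  ∂[0,1] = [1] − [0].
The 3×3 boundary matrix has rank 2 and Smith normal form diag(1,1).

From H_k ≅ ker(∂_k) / im(∂_{k+1}) we obtain:

  H_0: rank C_0 − rank ∂_1 = 3 − 2 = 1, and the invariant factors of ∂_1 are all 1, so H_0 = Z.
  H_1: rank ker ∂_1 − rank ∂_2 = (3 − 2) − 0 = 1, and there is no ∂_2, so H_1 = Z.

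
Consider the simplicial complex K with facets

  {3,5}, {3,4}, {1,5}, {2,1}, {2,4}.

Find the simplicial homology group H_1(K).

H_1 = Z.

Order the vertices as 1 < 2 < 3 < 4 < 5. Listing each simplex with vertices in this order, K has dimension 1 with simplices:

  0-simplices (5): [1], [2], [3], [4], [5]
  1-simplices (5): [1,2], [1,5], [2,4], [3,4], [3,5]

giving chain groups C_0 ≅ Z^5, C_1 ≅ Z^5.

The boundary map ∂_1: C_1 → C_0 sends each edge [p,q] (with p < q) to q − p.
This gives a 5×5 integer matrix of rank 4; reducing to Smith normal form yields diagonal entries (1,1,1,1).

Computing H_k = (kernel of ∂_k) / (image of ∂_{k+1}):

  H_1: rank ker ∂_1 − rank ∂_2 = (5 − 4) − 0 = 1, and there is no ∂_2, so H_1 ≅ Z.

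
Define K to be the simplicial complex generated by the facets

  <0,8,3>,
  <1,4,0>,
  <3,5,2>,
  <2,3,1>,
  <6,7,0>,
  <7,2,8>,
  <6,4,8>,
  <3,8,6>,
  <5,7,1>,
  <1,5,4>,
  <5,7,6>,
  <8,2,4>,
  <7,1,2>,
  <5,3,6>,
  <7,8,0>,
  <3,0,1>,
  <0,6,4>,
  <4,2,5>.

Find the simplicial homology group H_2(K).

H_2 ≅ 0.

Order the vertices as 0 < 1 < 2 < 3 < 4 < 5 < 6 < 7 < 8. Listing each simplex with vertices in this order, K has dimension 2 with simplices:

  0-simplices (9): [0], [1], [2], [3], [4], [5], [6], [7], [8]
  1-simplices (27): (27 of them)
  2-simplices (18): [0,1,3], [0,1,4], [0,3,8], [0,4,6], [0,6,7], [0,7,8], [1,2,3], [1,2,7], [1,4,5], [1,5,7], [2,3,5], [2,4,5], [2,4,8], [2,7,8], [3,5,6], [3,6,8], [4,6,8], [5,6,7]

giving chain groups C_0 ≅ Z^9, C_1 ≅ Z^27, C_2 ≅ Z^18.

The boundary map ∂_1: C_1 → C_0 sends each edge [p,q] (with p < q) to q − p.
The resulting 9×27 matrix has rank 8, and its Smith normal form has invariant factors (1,1,1,1,1,1,1,1).

∂_2: C_2 → C_1 sends each 2-simplex [p,q,r] to [q,r] − [p,r] + [p,q]. For instance
  ∂[2,4,8] = [4,8] − [2,8] + [2,4],
  ∂[2,3,5] = [3,5] − [2,5] + [2,3].
This gives a 27×18 integer matrix of rank 18; reducing to Smith normal form yields diagonal entries (1,1,1,1,1,1,1,1,1,1,1,1,1,1,1,1,1,2).

Computing H_k = (kernel of ∂_k) / (image of ∂_{k+1}):

  H_2: rank ker ∂_2 − rank ∂_3 = (18 − 18) − 0 = 0, and there is no ∂_3, so H_2 ≅ 0.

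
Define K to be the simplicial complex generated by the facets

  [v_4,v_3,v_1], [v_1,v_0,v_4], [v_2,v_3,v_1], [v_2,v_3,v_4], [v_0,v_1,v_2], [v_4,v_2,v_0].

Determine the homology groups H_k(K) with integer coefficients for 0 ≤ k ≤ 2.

Take the total order v_0 < v_1 < v_2 < v_3 < v_4 on the vertex set. Then K (dimension 2) consists of the simplices:

  0-simplices (5): [v_0], [v_1], [v_2], [v_3], [v_4]
  1-simplices (9): [v_0,v_1], [v_0,v_2], [v_0,v_4], [v_1,v_2], [v_1,v_3], [v_1,v_4], [v_2,v_3], [v_2,v_4], [v_3,v_4]
  2-simplices (6): [v_0,v_1,v_2], [v_0,v_1,v_4], [v_0,v_2,v_4], [v_1,v_2,v_3], [v_1,v_3,v_4], [v_2,v_3,v_4]

Hence C_0 ≅ Z^5, C_1 ≅ Z^9, C_2 ≅ Z^6.

∂_1: C_1 → C_0 maps an edge to its endpoints' difference, ∂[p,q] = q − p. For instance
  ∂[v_1,v_2] = [v_2] − [v_1].
The 5×9 boundary matrix has rank 4 and Smith normal form diag(1,1,1,1).

The boundary map ∂_2: C_2 → C_1 sends each 2-simplex [p,q,r] to [q,r] − [p,r] + [p,q]. For instance
  ∂[v_0,v_1,v_2] = [v_1,v_2] − [v_0,v_2] + [v_0,v_1],
  ∂[v_1,v_3,v_4] = [v_3,v_4] − [v_1,v_4] + [v_1,v_3].
The 9×6 boundary matrix has rank 5 and Smith normal form diag(1,1,1,1,1).

Now H_k = ker ∂_k / im ∂_{k+1}, so:

  H_0: rank C_0 − rank ∂_1 = 5 − 4 = 1, and the invariant factors of ∂_1 are all 1, so H_0 ≅ Z.
  H_1: rank ker ∂_1 − rank ∂_2 = (9 − 4) − 5 = 0, and the invariant factors of ∂_2 are all 1, so H_1 ≅ 0.
  H_2: rank ker ∂_2 − rank ∂_3 = (6 − 5) − 0 = 1, and there is no ∂_3, so H_2 ≅ Z.

H_0 ≅ Z,  H_1 = 0,  H_2 ≅ Z.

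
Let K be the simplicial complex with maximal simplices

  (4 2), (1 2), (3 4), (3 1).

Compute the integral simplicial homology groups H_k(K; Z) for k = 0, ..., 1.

H_0 ≅ Z,  H_1 ≅ Z.

Order the vertices as 1 < 2 < 3 < 4. Listing each simplex with vertices in this order, K has dimension 1 with simplices:

  0-simplices (4): [1], [2], [3], [4]
  1-simplices (4): [1,2], [1,3], [2,4], [3,4]

so the chain groups are C_0 ≅ Z^4, C_1 ≅ Z^4.

Boundary ∂_1: C_1 → C_0 maps an edge to its endpoints' difference, ∂[p,q] = q − p. For instance
  ∂[2,4] = [4] − [2].
This gives a 4×4 integer matrix of rank 3; reducing to Smith normal form yields diagonal entries (1,1,1).

Now H_k = ker ∂_k / im ∂_{k+1}, so:

  H_0: rank C_0 − rank ∂_1 = 4 − 3 = 1, and the invariant factors of ∂_1 are all 1, so H_0 = Z.
  H_1: rank ker ∂_1 − rank ∂_2 = (4 − 3) − 0 = 1, and there is no ∂_2, so H_1 = Z.

As a check, the Euler characteristic is 4 − 4 = 0, which agrees with 1 − 1 = 0.
(K is a triangulation of the circle S^1.)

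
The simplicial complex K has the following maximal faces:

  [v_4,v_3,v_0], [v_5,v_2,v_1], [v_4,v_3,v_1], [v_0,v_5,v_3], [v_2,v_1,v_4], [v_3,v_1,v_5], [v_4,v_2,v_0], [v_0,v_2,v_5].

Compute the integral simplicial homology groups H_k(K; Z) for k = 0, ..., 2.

H_0 = Z,  H_1 = 0,  H_2 = Z.

Take the total order v_0 < v_1 < v_2 < v_3 < v_4 < v_5 on the vertex set. Then K (dimension 2) consists of the simplices:

  0-simplices (6): [v_0], [v_1], [v_2], [v_3], [v_4], [v_5]
  1-simplices (12): [v_0,v_2], [v_0,v_3], [v_0,v_4], [v_0,v_5], [v_1,v_2], [v_1,v_3], [v_1,v_4], [v_1,v_5], [v_2,v_4], [v_2,v_5], [v_3,v_4], [v_3,v_5]
  2-simplices (8): [v_0,v_2,v_4], [v_0,v_2,v_5], [v_0,v_3,v_4], [v_0,v_3,v_5], [v_1,v_2,v_4], [v_1,v_2,v_5], [v_1,v_3,v_4], [v_1,v_3,v_5]

giving chain groups C_0 ≅ Z^6, C_1 ≅ Z^12, C_2 ≅ Z^8.

∂_1: C_1 → C_0 sends each edge [p,q] (with p < q) to q − p.
The resulting 6×12 matrix has rank 5, and its Smith normal form has invariant factors (1,1,1,1,1).

∂_2: C_2 → C_1 maps a triangle to the signed sum of its edges. For instance
  ∂[v_1,v_3,v_5] = [v_3,v_5] − [v_1,v_5] + [v_1,v_3],
  ∂[v_0,v_2,v_4] = [v_2,v_4] − [v_0,v_4] + [v_0,v_2].
This gives a 12×8 integer matrix of rank 7; reducing to Smith normal form yields diagonal entries (1,1,1,1,1,1,1).

From H_k ≅ ker(∂_k) / im(∂_{k+1}) we obtain:

  H_0: rank C_0 − rank ∂_1 = 6 − 5 = 1, and the invariant factors of ∂_1 are all 1, so H_0 = Z.
  H_1: rank ker ∂_1 − rank ∂_2 = (12 − 5) − 7 = 0, and the invariant factors of ∂_2 are all 1, so H_1 = 0.
  H_2: rank ker ∂_2 − rank ∂_3 = (8 − 7) − 0 = 1, and there is no ∂_3, so H_2 = Z.

As a check, the Euler characteristic is 6 − 12 + 8 = 2, which agrees with 1 − 0 + 1 = 2.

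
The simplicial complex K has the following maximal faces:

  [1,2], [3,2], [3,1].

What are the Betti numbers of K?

Take the total order 1 < 2 < 3 on the vertex set. Then K (dimension 1) consists of the simplices:

  0-simplices (3): [1], [2], [3]
  1-simplices (3): [1,2], [1,3], [2,3]

Hence C_0 ≅ Z^3, C_1 ≅ Z^3.

The boundary map ∂_1: C_1 → C_0 maps an edge to its endpoints' difference, ∂[p,q] = q − p.
This gives a 3×3 integer matrix of rank 2; reducing to Smith normal form yields diagonal entries (1,1).

From H_k ≅ ker(∂_k) / im(∂_{k+1}) we obtain:

  H_0: rank C_0 − rank ∂_1 = 3 − 2 = 1, and the invariant factors of ∂_1 are all 1, so H_0 ≅ Z.
  H_1: rank ker ∂_1 − rank ∂_2 = (3 − 2) − 0 = 1, and there is no ∂_2, so H_1 ≅ Z.

(K is a triangulation of the circle S^1.)

Hence the Betti numbers are b_0 = 1, b_1 = 1.

b_0 = 1, b_1 = 1.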